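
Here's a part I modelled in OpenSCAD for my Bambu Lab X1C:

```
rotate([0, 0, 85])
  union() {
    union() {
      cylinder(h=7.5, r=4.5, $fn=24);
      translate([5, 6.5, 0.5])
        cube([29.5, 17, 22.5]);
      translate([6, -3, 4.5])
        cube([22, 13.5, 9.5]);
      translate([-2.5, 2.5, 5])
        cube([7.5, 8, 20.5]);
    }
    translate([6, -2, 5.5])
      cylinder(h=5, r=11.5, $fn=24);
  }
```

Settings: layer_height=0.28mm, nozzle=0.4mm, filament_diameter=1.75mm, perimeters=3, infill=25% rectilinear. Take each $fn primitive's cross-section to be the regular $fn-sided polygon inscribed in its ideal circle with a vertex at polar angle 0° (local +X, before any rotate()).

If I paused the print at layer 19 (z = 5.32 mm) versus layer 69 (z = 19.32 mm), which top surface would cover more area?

Layer 19 (z = 5.32): the r=4.5 cylinder gives a regular 24-gon of circumradius 4.5 (constant along its height) (area = (24/2)·4.500²·sin(360°/24) = 62.89 mm²); the 29.5×17 cube at (5, 6.5) contributes its full rectangle (area 501.50 mm²); the cube at (6, -3) (footprint 22×13.5) is included at this height (area 297.00 mm²); the 7.5×8 cube at (-2.5, 2.5) contributes its full rectangle (area 60.00 mm²); Combining (union): the regions partially overlap — summed areas 921.39 mm² minus the doubly-counted overlap 97.47 mm² gives 823.92 mm² — area = 823.92 mm²; the cylinder at (6, -2) is absent (z outside [5.5, 10.5]); Merging all regions: only that combined region is present, so the union is just that shape — area = 823.92 mm²; (rotated 85° about Z; rotation is an isometry so areas/perimeters/island counts are preserved). So its area = 823.92 mm². Layer 69 (z = 19.32): the cylinder does not reach this height (z outside [0, 7.5]); the cube at (5, 6.5) is present — its section is the full 29.5×17 rectangle (area 501.50 mm²); the cube at (6, -3) does not reach this height (z outside [4.5, 14]); the cube at (-2.5, 2.5) (footprint 7.5×8) is included at this height (area 60.00 mm²); Combining (union): the 2 present regions share edge segments without overlapping in area, so areas simply add but the touching pieces fuse into one outline (the shared edge portions become interior and drop out of the boundary) — area = 561.50 mm²; the cylinder at (6, -2) does not reach this height (z outside [5.5, 10.5]); Taking the union: only that combined region is present, so the union is just that shape — area = 561.50 mm²; (whole slice rotated 85° about Z — lengths, areas and connectivity unchanged). So its area = 561.50 mm². Layer 19 is larger (823.92 vs 561.50 mm²).

layer 19 (z = 5.32 mm)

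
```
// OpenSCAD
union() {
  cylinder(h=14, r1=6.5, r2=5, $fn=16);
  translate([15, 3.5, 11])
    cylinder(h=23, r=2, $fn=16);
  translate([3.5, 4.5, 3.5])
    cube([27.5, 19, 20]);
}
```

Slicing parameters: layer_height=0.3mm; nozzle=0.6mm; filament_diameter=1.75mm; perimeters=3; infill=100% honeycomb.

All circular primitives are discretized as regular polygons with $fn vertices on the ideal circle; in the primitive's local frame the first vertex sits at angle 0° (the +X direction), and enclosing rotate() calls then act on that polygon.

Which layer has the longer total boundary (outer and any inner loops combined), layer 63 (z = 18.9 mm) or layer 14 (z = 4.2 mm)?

Layer 63 (z = 18.9): the cone does not reach this height (z outside [0, 14]); the cylinder at (15, 3.5): section is a regular 16-gon, circumradius r=2 (perimeter = 2·16·2.000·sin(180°/16) = 12.49 mm); the cube at (3.5, 4.5) is present — its section is the full 27.5×19 rectangle (perimeter 93.00 mm); Combining (union): the regions partially overlap (shared area 2.35 mm²), so the edge portions inside another operand are dropped and the merged outline is re-measured after clipping — boundary = 97.99 mm. So its perimeter = 97.99 mm. Layer 14 (z = 4.2): the cone contributes a regular 16-gon of circumradius 6.050 (interpolated between r1=6.5 and r2=5 at t=0.300) (perimeter = 2·16·6.050·sin(180°/16) = 37.77 mm); the cylinder at (15, 3.5) is absent (z outside [11, 34]); the 27.5×19 cube at (3.5, 4.5) contributes its full rectangle (perimeter 93.00 mm); Merging all regions: the regions partially overlap (shared area 0.07 mm²), so the edge portions inside another operand are dropped and the merged outline is re-measured after clipping — boundary = 129.49 mm. So its perimeter = 129.49 mm. Layer 14 is larger (129.49 vs 97.99 mm).

layer 14 (z = 4.2 mm)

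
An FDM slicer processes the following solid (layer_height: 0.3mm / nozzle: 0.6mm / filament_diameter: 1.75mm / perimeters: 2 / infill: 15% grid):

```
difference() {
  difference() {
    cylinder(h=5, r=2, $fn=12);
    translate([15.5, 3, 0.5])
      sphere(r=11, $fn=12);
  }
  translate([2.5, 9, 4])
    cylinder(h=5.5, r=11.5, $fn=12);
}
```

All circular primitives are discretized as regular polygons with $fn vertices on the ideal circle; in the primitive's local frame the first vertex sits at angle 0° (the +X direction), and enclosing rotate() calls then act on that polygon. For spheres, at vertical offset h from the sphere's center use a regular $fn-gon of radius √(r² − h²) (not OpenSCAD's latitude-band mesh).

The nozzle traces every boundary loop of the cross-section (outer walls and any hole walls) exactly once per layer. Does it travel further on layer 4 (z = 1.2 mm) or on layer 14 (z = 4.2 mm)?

Layer 4 (z = 1.2): the cylinder: section is a regular 12-gon, circumradius r=2 (perimeter = 2·12·2.000·sin(180°/12) = 12.42 mm); the r=11 sphere at (15.5, 3) slices to a regular 12-gon of circumradius 10.978 (√(r²−h²) with h=0.7 from center) (perimeter = 2·12·10.978·sin(180°/12) = 68.19 mm); Subtracting the remaining from the first: starting from the r=2 cylinder, the r=11 sphere at (15.5, 3) misses the remaining region (no effect) — boundary = 12.42 mm; the cylinder at (2.5, 9) is absent (z outside [4, 9.5]); Subtracting the remaining from the first: none of the subtracted shapes is present at this height, so that combined region is unchanged — boundary = 12.42 mm. So its perimeter = 12.42 mm. Layer 14 (z = 4.2): the r=2 cylinder gives a regular 12-gon of circumradius 2 (constant along its height) (perimeter = 2·12·2.000·sin(180°/12) = 12.42 mm); the r=11 sphere at (15.5, 3) slices to a regular 12-gon of circumradius 10.359 (√(r²−h²) with h=3.7 from center) (perimeter = 2·12·10.359·sin(180°/12) = 64.35 mm); Taking the first minus the rest: starting from the r=2 cylinder, the r=11 sphere at (15.5, 3) misses the remaining region (no effect) — boundary = 12.42 mm; the cylinder at (2.5, 9): section is a regular 12-gon, circumradius r=11.5 (perimeter = 2·12·11.500·sin(180°/12) = 71.43 mm); After the difference (first − rest): starting from that combined region, the r=11.5 cylinder at (2.5, 9) partially overlaps it — only the 11.78 mm² overlap (of its 396.75 mm²) is removed, clipping the outline — boundary = 3.30 mm. So its perimeter = 3.30 mm. Layer 4 is larger (12.42 vs 3.30 mm).

layer 4 (z = 1.2 mm)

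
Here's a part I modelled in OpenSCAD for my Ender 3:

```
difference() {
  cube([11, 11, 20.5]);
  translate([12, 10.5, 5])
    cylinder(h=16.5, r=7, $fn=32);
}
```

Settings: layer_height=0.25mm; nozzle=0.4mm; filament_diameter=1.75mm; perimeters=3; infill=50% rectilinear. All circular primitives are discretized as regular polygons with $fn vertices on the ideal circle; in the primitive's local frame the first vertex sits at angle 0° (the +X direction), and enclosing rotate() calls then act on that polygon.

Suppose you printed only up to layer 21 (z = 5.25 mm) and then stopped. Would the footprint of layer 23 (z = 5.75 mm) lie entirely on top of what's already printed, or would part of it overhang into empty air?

Compare the two slices. At z = 5.25: the cube (footprint 11×11) is included at this height (area 121.00 mm²); the cylinder at (12, 10.5): section is a regular 32-gon, circumradius r=7 (area = (32/2)·7.000²·sin(360°/32) = 152.95 mm²); After the difference (first − rest): starting from the 11×11 cube (121.00 mm²), the r=7 cylinder at (12, 10.5) partially overlaps it — only the 34.27 mm² overlap (of its 152.95 mm²) is removed, clipping the outline — area = 86.73 mm². At z = 5.75: the cube is present — its section is the full 11×11 rectangle (area 121.00 mm²); the r=7 cylinder at (12, 10.5) contributes a regular 32-gon of circumradius 7 (area = (32/2)·7.000²·sin(360°/32) = 152.95 mm²); Taking the first minus the rest: starting from the 11×11 cube (121.00 mm²), the r=7 cylinder at (12, 10.5) partially overlaps it — only the 34.27 mm² overlap (of its 152.95 mm²) is removed, clipping the outline — area = 86.73 mm². Checking containment: the cross-section at z = 5.75 is a subset of the cross-section at z = 5.25.

entirely on top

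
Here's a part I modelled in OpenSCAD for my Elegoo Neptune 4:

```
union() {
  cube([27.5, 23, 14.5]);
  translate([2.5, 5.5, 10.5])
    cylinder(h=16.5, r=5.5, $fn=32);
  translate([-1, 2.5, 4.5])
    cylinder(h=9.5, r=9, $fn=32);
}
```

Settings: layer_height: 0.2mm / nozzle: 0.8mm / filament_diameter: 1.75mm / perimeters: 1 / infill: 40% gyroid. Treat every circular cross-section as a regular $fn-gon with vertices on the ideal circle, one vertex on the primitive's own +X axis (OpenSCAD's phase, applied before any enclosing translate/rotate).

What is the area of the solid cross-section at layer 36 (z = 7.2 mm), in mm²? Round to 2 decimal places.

At z = 7.2 mm: the cube (footprint 27.5×23) is included at this height (area 632.50 mm²); the cylinder at (2.5, 5.5) is not intersected at this z (z outside [10.5, 27]); the r=9 cylinder at (-1, 2.5) contributes a regular 32-gon of circumradius 9 (area = (32/2)·9.000²·sin(360°/32) = 252.84 mm²); Taking the union: the regions partially overlap — summed areas 885.34 mm² minus the doubly-counted overlap 73.89 mm² gives 811.44 mm² — area = 811.44 mm². Overall, the cross-section is a single solid region. Net area = 811.44 mm².

811.44 mm²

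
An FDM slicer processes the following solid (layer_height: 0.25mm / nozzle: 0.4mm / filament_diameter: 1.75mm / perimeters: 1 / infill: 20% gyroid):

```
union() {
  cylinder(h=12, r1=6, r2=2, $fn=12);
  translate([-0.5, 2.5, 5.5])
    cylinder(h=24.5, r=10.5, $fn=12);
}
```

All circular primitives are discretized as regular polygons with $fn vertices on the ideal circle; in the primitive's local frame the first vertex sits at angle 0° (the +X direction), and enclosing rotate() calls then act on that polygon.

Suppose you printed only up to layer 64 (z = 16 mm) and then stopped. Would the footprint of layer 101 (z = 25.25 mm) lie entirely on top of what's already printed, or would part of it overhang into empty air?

entirely on top

Compare the two slices. At z = 16: the cone does not reach this height (z outside [0, 12]); the r=10.5 cylinder at (-0.5, 2.5) gives a regular 12-gon of circumradius 10.5 (constant along its height) (area = (12/2)·10.500²·sin(360°/12) = 330.75 mm²); Combining (union): only the r=10.5 cylinder at (-0.5, 2.5) is present, so the union is just that shape — area = 330.75 mm². At z = 25.25: the cone is not intersected at this z (z outside [0, 12]); the r=10.5 cylinder at (-0.5, 2.5) gives a regular 12-gon of circumradius 10.5 (constant along its height) (area = (12/2)·10.500²·sin(360°/12) = 330.75 mm²); Merging all regions: only the r=10.5 cylinder at (-0.5, 2.5) is present, so the union is just that shape — area = 330.75 mm². Checking containment: the cross-section at z = 25.25 is a subset of the cross-section at z = 16.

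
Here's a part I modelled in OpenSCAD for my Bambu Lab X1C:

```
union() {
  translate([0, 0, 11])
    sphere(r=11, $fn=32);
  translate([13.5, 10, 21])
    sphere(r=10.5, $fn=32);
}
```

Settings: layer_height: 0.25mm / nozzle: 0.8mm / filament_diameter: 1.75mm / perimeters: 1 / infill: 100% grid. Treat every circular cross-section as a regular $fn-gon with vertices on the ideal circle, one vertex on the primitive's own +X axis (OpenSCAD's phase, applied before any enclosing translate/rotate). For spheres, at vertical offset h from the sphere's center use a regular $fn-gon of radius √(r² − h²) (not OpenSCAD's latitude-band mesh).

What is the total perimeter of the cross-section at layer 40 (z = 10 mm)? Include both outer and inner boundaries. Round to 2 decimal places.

68.72 mm

At z = 10 mm: the r=11 sphere contributes a regular 32-gon of circumradius √(11²−1²) = 10.954 (perimeter = 2·32·10.954·sin(180°/32) = 68.72 mm); the sphere at (13.5, 10) is not intersected at this z (|z−center|=11.000 > r=10.5); Merging all regions: only the r=11 sphere is present, so the union is just that shape — boundary = 68.72 mm. Overall, the cross-section is a single solid region. Total boundary length (outer) = 68.72 mm.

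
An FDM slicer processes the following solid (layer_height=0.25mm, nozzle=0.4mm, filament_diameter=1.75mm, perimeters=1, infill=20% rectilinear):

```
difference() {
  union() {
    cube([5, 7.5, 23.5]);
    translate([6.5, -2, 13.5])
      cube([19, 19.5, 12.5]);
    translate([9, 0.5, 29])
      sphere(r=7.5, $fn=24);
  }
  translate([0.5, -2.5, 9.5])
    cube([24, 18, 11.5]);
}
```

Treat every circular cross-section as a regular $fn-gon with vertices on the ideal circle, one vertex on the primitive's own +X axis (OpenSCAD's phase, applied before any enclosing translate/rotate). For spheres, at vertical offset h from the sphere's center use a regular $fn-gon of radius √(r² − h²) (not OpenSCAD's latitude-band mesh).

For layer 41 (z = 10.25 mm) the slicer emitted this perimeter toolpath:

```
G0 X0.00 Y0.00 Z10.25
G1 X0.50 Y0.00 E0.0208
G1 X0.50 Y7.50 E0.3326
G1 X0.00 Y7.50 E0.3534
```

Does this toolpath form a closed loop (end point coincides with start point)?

Start point (G0): (0.00, 0.00). End point (last G1): the path does not return to the start — open.

no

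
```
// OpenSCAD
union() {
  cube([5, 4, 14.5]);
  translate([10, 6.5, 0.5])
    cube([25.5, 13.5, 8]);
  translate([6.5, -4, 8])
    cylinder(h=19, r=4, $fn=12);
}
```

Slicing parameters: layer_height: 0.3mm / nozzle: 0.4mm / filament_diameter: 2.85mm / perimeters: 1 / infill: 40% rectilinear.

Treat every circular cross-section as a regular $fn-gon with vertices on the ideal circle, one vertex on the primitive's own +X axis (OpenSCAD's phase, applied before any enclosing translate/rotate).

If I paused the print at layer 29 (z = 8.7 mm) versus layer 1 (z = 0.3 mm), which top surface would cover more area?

Layer 29 (z = 8.7): the cube is present — its section is the full 5×4 rectangle (area 20.00 mm²); the cube at (10, 6.5) is absent (z outside [0.5, 8.5]); the r=4 cylinder at (6.5, -4) contributes a regular 12-gon of circumradius 4 (area = (12/2)·4.000²·sin(360°/12) = 48.00 mm²); Taking the union: the 2 present regions are separate (no shared area or edge), so areas and boundary lengths simply add and each stays a separate island — area = 68.00 mm². So its area = 68.00 mm². Layer 1 (z = 0.3): the cube is present — its section is the full 5×4 rectangle (area 20.00 mm²); the cube at (10, 6.5) is absent (z outside [0.5, 8.5]); the cylinder at (6.5, -4) is absent (z outside [8, 27]); Taking the union: only the 5×4 cube is present, so the union is just that shape — area = 20.00 mm². So its area = 20.00 mm². Layer 29 is larger (68.00 vs 20.00 mm²).

layer 29 (z = 8.7 mm)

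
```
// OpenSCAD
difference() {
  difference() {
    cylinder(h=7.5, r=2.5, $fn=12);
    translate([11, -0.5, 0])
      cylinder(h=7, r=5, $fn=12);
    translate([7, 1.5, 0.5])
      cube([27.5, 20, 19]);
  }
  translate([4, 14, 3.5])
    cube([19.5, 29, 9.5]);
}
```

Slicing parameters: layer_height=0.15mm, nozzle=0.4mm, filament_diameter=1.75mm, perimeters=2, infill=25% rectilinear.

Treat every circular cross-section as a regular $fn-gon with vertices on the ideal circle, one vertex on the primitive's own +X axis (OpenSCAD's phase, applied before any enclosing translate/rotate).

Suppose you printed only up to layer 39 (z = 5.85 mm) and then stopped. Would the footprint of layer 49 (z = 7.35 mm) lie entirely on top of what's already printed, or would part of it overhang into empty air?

entirely on top

Compare the two slices. At z = 5.85: the cylinder: section is a regular 12-gon, circumradius r=2.5 (area = (12/2)·2.500²·sin(360°/12) = 18.75 mm²); the r=5 cylinder at (11, -0.5) contributes a regular 12-gon of circumradius 5 (area = (12/2)·5.000²·sin(360°/12) = 75.00 mm²); the 27.5×20 cube at (7, 1.5) contributes its full rectangle (area 550.00 mm²); Subtracting the remaining from the first: starting from the r=2.5 cylinder (18.75 mm²), the r=5 cylinder at (11, -0.5) misses the remaining region (no effect); the 27.5×20 cube at (7, 1.5) misses the remaining region (no effect) — area = 18.75 mm²; the 19.5×29 cube at (4, 14) contributes its full rectangle (area 565.50 mm²); After the difference (first − rest): starting from the result so far (18.75 mm²), the 19.5×29 cube at (4, 14) misses the remaining region (no effect) — area = 18.75 mm². At z = 7.35: the cylinder: section is a regular 12-gon, circumradius r=2.5 (area = (12/2)·2.500²·sin(360°/12) = 18.75 mm²); the cylinder at (11, -0.5) does not reach this height (z outside [0, 7]); the 27.5×20 cube at (7, 1.5) contributes its full rectangle (area 550.00 mm²); Subtracting the remaining from the first: starting from the r=2.5 cylinder (18.75 mm²), the 27.5×20 cube at (7, 1.5) misses the remaining region (no effect) — area = 18.75 mm²; the cube at (4, 14) (footprint 19.5×29) is included at this height (area 565.50 mm²); Subtracting the remaining from the first: starting from the result so far (18.75 mm²), the 19.5×29 cube at (4, 14) misses the remaining region (no effect) — area = 18.75 mm². Checking containment: the cross-section at z = 7.35 is a subset of the cross-section at z = 5.85.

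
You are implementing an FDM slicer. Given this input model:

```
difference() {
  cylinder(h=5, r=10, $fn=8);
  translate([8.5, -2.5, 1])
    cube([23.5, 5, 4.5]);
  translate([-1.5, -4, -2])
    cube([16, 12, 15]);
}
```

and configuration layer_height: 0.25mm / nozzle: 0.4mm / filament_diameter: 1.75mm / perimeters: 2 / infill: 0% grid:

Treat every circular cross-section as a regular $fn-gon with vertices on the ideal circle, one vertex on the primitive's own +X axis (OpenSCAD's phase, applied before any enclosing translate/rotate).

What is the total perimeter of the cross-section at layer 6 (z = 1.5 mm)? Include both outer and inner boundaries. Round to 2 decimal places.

74.99 mm

At z = 1.5 mm: the r=10 cylinder contributes a regular 8-gon of circumradius 10 (perimeter = 2·8·10.000·sin(180°/8) = 61.23 mm); the cube at (8.5, -2.5) is present — its section is the full 23.5×5 rectangle (perimeter 57.00 mm); the cube at (-1.5, -4) (footprint 16×12) is included at this height (perimeter 56.00 mm); Subtracting the remaining from the first: starting from the r=10 cylinder, the 23.5×5 cube at (8.5, -2.5) partially overlaps it — only the 4.91 mm² overlap (of its 117.50 mm²) is removed, clipping the outline; the 16×12 cube at (-1.5, -4) partially overlaps it — only the 115.66 mm² overlap (of its 192.00 mm²) is removed, clipping the outline — boundary = 74.99 mm. Overall, the cross-section is a single solid region. Total boundary length (outer) = 74.99 mm.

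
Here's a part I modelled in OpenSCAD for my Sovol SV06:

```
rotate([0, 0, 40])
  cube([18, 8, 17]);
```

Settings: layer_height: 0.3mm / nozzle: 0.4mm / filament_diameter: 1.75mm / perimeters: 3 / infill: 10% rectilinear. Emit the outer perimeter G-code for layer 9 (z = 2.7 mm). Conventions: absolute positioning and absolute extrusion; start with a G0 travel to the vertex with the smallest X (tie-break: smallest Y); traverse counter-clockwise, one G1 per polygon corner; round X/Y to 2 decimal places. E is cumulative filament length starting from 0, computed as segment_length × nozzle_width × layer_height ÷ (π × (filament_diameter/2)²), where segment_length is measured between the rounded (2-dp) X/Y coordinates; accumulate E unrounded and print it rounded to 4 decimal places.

At z = 2.7 mm: the cube is present — its section is the full 18×8 rectangle; (rotated 40° about Z; rotation is an isometry so areas/perimeters/island counts are preserved). The outline is a single polygon with 4 vertices. Extrusion per mm of travel: 0.4 × 0.3 / (π × 0.875²) = 0.049890. Accumulating E over each segment gives final E = 2.5943.

G0 X-5.14 Y6.13 Z2.70
G1 X0.00 Y0.00 E0.3991
G1 X13.79 Y11.57 E1.2972
G1 X8.65 Y17.70 E1.6963
G1 X-5.14 Y6.13 E2.5943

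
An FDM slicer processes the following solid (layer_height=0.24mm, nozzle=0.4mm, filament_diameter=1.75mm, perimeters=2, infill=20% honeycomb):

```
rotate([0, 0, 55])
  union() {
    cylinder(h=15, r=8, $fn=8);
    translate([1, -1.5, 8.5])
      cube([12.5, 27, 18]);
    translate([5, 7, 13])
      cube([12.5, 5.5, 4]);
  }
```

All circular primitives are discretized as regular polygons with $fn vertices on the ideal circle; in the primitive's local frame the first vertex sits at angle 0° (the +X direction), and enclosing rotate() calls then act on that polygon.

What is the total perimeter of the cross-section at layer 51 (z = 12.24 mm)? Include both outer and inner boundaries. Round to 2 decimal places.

99.73 mm

At z = 12.24 mm: the r=8 cylinder gives a regular 8-gon of circumradius 8 (constant along its height) (perimeter = 2·8·8.000·sin(180°/8) = 48.98 mm); the cube at (1, -1.5) is present — its section is the full 12.5×27 rectangle (perimeter 79.00 mm); the cube at (5, 7) does not reach this height (z outside [13, 17]); Combining (union): the regions partially overlap (shared area 47.50 mm²), so the edge portions inside another operand are dropped and the merged outline is re-measured after clipping — boundary = 99.73 mm; (whole slice rotated 55° about Z — lengths, areas and connectivity unchanged). Overall, the cross-section is a single solid region. Total boundary length (outer) = 99.73 mm.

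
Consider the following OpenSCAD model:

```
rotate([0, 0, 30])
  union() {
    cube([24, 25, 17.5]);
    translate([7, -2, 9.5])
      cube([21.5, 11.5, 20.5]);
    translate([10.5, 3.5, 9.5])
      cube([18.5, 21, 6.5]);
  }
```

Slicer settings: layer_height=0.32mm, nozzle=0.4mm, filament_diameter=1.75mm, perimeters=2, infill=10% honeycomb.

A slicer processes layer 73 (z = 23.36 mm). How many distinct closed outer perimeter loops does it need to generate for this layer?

1

At z = 23.36 mm: the cube is absent (z outside [0, 17.5]); the cube at (7, -2) is present — its section is the full 21.5×11.5 rectangle; the cube at (10.5, 3.5) is not intersected at this z (z outside [9.5, 16]); Taking the union: only the 21.5×11.5 cube at (7, -2) is present, so the union is just that shape — 1 connected region; (rotated 30° about Z; rotation is an isometry so areas/perimeters/island counts are preserved). The result has 1 disconnected region.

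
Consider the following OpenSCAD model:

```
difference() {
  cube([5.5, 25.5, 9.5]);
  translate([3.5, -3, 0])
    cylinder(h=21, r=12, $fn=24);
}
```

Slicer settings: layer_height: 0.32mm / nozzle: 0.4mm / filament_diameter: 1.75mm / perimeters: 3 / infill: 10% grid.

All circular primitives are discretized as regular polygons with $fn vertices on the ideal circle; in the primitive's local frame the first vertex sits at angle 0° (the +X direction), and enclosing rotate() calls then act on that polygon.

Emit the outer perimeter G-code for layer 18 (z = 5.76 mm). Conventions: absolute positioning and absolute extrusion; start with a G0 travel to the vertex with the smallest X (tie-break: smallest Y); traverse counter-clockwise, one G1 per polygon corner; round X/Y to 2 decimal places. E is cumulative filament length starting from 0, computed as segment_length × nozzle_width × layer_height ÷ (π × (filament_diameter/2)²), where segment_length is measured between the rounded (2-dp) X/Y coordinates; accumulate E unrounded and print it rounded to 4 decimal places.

G0 X0.00 Y8.43 Z5.76
G1 X0.39 Y8.59 E0.0224
G1 X3.50 Y9.00 E0.1894
G1 X5.50 Y8.74 E0.2967
G1 X5.50 Y25.50 E1.1886
G1 X0.00 Y25.50 E1.4813
G1 X0.00 Y8.43 E2.3897

At z = 5.76 mm: the 5.5×25.5 cube contributes its full rectangle; the r=12 cylinder at (3.5, -3) gives a regular 24-gon of circumradius 12 (constant along its height); Subtracting the remaining from the first: starting from the 5.5×25.5 cube, the r=12 cylinder at (3.5, -3) partially overlaps it — only the 48.41 mm² overlap (of its 447.24 mm²) is removed, clipping the outline — 1 connected region. The outline is a single polygon with 6 vertices. Extrusion per mm of travel: 0.4 × 0.32 / (π × 0.875²) = 0.053216. Accumulating E over each segment gives final E = 2.3897.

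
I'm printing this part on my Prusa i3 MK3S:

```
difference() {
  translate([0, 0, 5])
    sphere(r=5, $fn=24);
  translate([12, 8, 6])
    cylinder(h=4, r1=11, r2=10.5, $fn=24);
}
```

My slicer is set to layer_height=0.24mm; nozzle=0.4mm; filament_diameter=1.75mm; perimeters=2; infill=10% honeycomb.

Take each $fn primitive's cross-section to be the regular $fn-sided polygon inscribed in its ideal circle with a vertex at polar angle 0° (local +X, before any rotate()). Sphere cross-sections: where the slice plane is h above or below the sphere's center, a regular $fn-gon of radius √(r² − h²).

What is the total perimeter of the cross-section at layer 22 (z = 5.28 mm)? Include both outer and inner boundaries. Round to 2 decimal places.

At z = 5.28 mm: the r=5 sphere slices to a regular 24-gon of circumradius 4.992 (√(r²−h²) with h=0.28 from center) (perimeter = 2·24·4.992·sin(180°/24) = 31.28 mm); the cone at (12, 8) is absent (z outside [6, 10]); Subtracting the remaining from the first: none of the subtracted shapes is present at this height, so the r=5 sphere is unchanged — boundary = 31.28 mm. Overall, the cross-section is a single solid region. Total boundary length (outer) = 31.28 mm.

31.28 mm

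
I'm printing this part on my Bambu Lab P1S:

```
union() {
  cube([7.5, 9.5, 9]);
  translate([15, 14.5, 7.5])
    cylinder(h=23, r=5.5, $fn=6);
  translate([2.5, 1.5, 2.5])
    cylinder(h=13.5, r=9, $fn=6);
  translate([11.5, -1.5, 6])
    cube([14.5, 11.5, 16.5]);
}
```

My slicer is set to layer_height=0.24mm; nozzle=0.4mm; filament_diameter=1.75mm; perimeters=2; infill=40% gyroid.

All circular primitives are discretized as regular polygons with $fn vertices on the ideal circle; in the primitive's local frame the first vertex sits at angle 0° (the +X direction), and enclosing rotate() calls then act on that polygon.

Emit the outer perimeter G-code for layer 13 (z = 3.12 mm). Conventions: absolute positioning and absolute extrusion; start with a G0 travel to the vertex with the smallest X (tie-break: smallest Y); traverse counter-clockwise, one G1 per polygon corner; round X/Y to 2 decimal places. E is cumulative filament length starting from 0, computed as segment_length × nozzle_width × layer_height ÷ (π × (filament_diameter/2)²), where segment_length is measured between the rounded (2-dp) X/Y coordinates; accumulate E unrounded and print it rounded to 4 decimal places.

At z = 3.12 mm: the cube (footprint 7.5×9.5) is included at this height; the cylinder at (15, 14.5) is not intersected at this z (z outside [7.5, 30.5]); the r=9 cylinder at (2.5, 1.5) gives a regular 6-gon of circumradius 9 (constant along its height); the cube at (11.5, -1.5) is not intersected at this z (z outside [6, 22.5]); Combining (union): the regions partially overlap (shared area 69.49 mm²), so overlapping operands fuse into one piece — 1 connected region. The outline is a single polygon with 9 vertices. Extrusion per mm of travel: 0.4 × 0.24 / (π × 0.875²) = 0.039912. Accumulating E over each segment gives final E = 2.1860.

G0 X-6.50 Y1.50 Z3.12
G1 X-2.00 Y-6.29 E0.3591
G1 X7.00 Y-6.29 E0.7183
G1 X11.50 Y1.50 E1.0773
G1 X7.50 Y8.43 E1.3967
G1 X7.50 Y9.50 E1.4394
G1 X0.00 Y9.50 E1.7387
G1 X0.00 Y9.29 E1.7471
G1 X-2.00 Y9.29 E1.8269
G1 X-6.50 Y1.50 E2.1860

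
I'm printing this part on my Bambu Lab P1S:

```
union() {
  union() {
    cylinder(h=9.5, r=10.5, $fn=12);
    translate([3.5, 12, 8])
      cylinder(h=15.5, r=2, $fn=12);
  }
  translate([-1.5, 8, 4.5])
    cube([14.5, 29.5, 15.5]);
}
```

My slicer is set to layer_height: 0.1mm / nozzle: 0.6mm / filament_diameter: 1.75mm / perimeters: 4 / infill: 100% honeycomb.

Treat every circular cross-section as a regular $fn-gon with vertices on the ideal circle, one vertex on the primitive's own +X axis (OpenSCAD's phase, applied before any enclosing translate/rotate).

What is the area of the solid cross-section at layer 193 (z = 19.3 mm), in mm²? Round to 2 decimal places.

427.75 mm²

At z = 19.3 mm: the cylinder does not reach this height (z outside [0, 9.5]); the r=2 cylinder at (3.5, 12) gives a regular 12-gon of circumradius 2 (constant along its height) (area = (12/2)·2.000²·sin(360°/12) = 12.00 mm²); Combining (union): only the r=2 cylinder at (3.5, 12) is present, so the union is just that shape — area = 12.00 mm²; the 14.5×29.5 cube at (-1.5, 8) contributes its full rectangle (area 427.75 mm²); Taking the union: that combined region lies entirely inside the 14.5×29.5 cube at (-1.5, 8), so the union is just the 14.5×29.5 cube at (-1.5, 8) — area = 427.75 mm². Overall, the cross-section is a single solid region. Net area = 427.75 mm².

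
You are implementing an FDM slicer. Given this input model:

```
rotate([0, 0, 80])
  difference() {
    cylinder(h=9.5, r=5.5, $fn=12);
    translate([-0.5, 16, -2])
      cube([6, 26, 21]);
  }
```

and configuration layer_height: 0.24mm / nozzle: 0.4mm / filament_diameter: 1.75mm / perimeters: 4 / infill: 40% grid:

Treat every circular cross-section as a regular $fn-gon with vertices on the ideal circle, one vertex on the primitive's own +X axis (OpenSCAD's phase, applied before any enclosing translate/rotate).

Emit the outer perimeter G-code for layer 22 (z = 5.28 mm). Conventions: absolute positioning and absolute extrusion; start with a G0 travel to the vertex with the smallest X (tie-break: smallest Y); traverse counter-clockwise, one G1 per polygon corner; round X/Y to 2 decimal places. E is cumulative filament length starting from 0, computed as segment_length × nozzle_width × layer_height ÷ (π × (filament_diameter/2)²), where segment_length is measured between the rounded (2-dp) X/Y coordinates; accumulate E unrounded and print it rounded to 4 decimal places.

G0 X-5.42 Y0.96 Z5.28
G1 X-5.17 Y-1.88 E0.1138
G1 X-3.54 Y-4.21 E0.2273
G1 X-0.96 Y-5.42 E0.3410
G1 X1.88 Y-5.17 E0.4548
G1 X4.21 Y-3.54 E0.5683
G1 X5.42 Y-0.96 E0.6820
G1 X5.17 Y1.88 E0.7958
G1 X3.54 Y4.21 E0.9093
G1 X0.96 Y5.42 E1.0231
G1 X-1.88 Y5.17 E1.1368
G1 X-4.21 Y3.54 E1.2503
G1 X-5.42 Y0.96 E1.3641

At z = 5.28 mm: the cylinder: section is a regular 12-gon, circumradius r=5.5; the cube at (-0.5, 16) is present — its section is the full 6×26 rectangle; Taking the first minus the rest: starting from the r=5.5 cylinder, the 6×26 cube at (-0.5, 16) misses the remaining region (no effect) — 1 connected region; (whole slice rotated 80° about Z — lengths, areas and connectivity unchanged). The outline is a single polygon with 12 vertices. Extrusion per mm of travel: 0.4 × 0.24 / (π × 0.875²) = 0.039912. Accumulating E over each segment gives final E = 1.3641.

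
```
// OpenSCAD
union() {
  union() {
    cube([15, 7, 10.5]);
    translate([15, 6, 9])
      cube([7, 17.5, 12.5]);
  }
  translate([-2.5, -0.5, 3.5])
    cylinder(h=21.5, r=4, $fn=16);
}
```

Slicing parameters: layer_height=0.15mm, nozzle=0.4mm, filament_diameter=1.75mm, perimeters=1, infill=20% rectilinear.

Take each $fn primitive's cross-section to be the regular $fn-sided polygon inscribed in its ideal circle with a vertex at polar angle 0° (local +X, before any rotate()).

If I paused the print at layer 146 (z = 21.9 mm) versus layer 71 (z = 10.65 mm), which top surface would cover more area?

layer 71 (z = 10.65 mm)

Layer 146 (z = 21.9): the cube is absent (z outside [0, 10.5]); the cube at (15, 6) is absent (z outside [9, 21.5]); Merging all regions: nothing is present at this height; the cylinder at (-2.5, -0.5): section is a regular 16-gon, circumradius r=4 (area = (16/2)·4.000²·sin(360°/16) = 48.98 mm²); Taking the union: only the r=4 cylinder at (-2.5, -0.5) is present, so the union is just that shape — area = 48.98 mm². So its area = 48.98 mm². Layer 71 (z = 10.65): the cube is absent (z outside [0, 10.5]); the 7×17.5 cube at (15, 6) contributes its full rectangle (area 122.50 mm²); Merging all regions: only the 7×17.5 cube at (15, 6) is present, so the union is just that shape — area = 122.50 mm²; the cylinder at (-2.5, -0.5): section is a regular 16-gon, circumradius r=4 (area = (16/2)·4.000²·sin(360°/16) = 48.98 mm²); Merging all regions: the 2 present regions are separate (no shared area or edge), so areas and boundary lengths simply add and each stays a separate island — area = 171.48 mm². So its area = 171.48 mm². Layer 71 is larger (171.48 vs 48.98 mm²).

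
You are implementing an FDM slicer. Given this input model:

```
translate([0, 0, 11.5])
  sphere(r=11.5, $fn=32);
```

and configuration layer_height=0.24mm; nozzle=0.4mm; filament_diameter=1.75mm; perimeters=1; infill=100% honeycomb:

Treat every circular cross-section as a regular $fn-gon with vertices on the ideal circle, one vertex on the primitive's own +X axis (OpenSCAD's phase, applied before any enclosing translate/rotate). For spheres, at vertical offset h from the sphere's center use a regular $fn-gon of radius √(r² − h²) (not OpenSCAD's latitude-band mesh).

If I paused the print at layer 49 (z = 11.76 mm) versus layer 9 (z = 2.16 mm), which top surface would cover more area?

layer 49 (z = 11.76 mm)

Layer 49 (z = 11.76): the sphere: section is a regular 32-gon, circumradius = √(r²−h²) = √(11.5²−0.26²) = 11.497 (area = (32/2)·11.497²·sin(360°/32) = 412.60 mm²). So its area = 412.60 mm². Layer 9 (z = 2.16): the r=11.5 sphere contributes a regular 32-gon of circumradius √(11.5²−9.34²) = 6.709 (area = (32/2)·6.709²·sin(360°/32) = 140.51 mm²). So its area = 140.51 mm². Layer 49 is larger (412.60 vs 140.51 mm²).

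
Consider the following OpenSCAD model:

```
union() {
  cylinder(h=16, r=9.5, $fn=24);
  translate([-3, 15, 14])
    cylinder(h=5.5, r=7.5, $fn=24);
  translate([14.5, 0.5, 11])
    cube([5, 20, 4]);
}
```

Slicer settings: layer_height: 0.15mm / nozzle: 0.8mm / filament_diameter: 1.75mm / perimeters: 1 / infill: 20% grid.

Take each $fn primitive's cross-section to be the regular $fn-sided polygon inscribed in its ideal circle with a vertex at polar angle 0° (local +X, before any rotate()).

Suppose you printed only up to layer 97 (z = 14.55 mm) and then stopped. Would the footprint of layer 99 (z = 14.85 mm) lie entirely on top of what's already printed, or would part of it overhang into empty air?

Compare the two slices. At z = 14.55: the cylinder: section is a regular 24-gon, circumradius r=9.5 (area = (24/2)·9.500²·sin(360°/24) = 280.30 mm²); the cylinder at (-3, 15): section is a regular 24-gon, circumradius r=7.5 (area = (24/2)·7.500²·sin(360°/24) = 174.70 mm²); the 5×20 cube at (14.5, 0.5) contributes its full rectangle (area 100.00 mm²); Merging all regions: the regions partially overlap — summed areas 555.00 mm² minus the doubly-counted overlap 7.72 mm² gives 547.29 mm² — area = 547.29 mm². At z = 14.85: the r=9.5 cylinder contributes a regular 24-gon of circumradius 9.5 (area = (24/2)·9.500²·sin(360°/24) = 280.30 mm²); the r=7.5 cylinder at (-3, 15) contributes a regular 24-gon of circumradius 7.5 (area = (24/2)·7.500²·sin(360°/24) = 174.70 mm²); the 5×20 cube at (14.5, 0.5) contributes its full rectangle (area 100.00 mm²); Taking the union: the regions partially overlap — summed areas 555.00 mm² minus the doubly-counted overlap 7.72 mm² gives 547.29 mm² — area = 547.29 mm². Checking containment: the cross-section at z = 14.85 is a subset of the cross-section at z = 14.55.

entirely on top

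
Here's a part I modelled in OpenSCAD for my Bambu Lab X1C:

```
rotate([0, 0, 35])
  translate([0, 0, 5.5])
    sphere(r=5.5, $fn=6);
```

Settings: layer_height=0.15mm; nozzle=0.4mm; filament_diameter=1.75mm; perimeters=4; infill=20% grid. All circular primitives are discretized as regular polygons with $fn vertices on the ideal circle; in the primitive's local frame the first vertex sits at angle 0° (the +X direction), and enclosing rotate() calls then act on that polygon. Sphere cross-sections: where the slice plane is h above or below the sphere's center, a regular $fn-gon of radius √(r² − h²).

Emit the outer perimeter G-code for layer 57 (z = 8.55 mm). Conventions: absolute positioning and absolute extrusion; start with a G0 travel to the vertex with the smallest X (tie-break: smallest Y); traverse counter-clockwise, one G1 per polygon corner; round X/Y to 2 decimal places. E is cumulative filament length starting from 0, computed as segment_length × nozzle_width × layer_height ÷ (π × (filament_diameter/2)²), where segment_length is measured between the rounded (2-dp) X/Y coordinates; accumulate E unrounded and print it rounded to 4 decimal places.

At z = 8.55 mm: the r=5.5 sphere slices to a regular 6-gon of circumradius 4.577 (√(r²−h²) with h=3.05 from center); (whole slice rotated 35° about Z — lengths, areas and connectivity unchanged). The outline is a single polygon with 6 vertices. Extrusion per mm of travel: 0.4 × 0.15 / (π × 0.875²) = 0.024945. Accumulating E over each segment gives final E = 0.6852.

G0 X-4.15 Y1.93 Z8.55
G1 X-3.75 Y-2.63 E0.1142
G1 X0.40 Y-4.56 E0.2284
G1 X4.15 Y-1.93 E0.3426
G1 X3.75 Y2.63 E0.4568
G1 X-0.40 Y4.56 E0.5710
G1 X-4.15 Y1.93 E0.6852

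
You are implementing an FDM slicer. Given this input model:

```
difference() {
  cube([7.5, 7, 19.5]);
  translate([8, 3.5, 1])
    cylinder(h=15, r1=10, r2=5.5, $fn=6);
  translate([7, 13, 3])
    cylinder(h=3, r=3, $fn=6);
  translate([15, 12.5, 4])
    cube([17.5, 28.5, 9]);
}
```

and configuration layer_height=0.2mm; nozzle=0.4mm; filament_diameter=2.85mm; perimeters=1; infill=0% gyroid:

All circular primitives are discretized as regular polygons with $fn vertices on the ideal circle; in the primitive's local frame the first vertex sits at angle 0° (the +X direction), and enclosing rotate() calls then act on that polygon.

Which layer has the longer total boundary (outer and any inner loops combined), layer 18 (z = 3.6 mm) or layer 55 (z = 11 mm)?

layer 55 (z = 11 mm)

Layer 18 (z = 3.6): the cube (footprint 7.5×7) is included at this height (perimeter 29.00 mm); the cone at (8, 3.5) (r1=10→r2=5.5) has section circumradius 9.220 here — a regular 6-gon (perimeter = 2·6·9.220·sin(180°/6) = 55.32 mm); the r=3 cylinder at (7, 13) gives a regular 6-gon of circumradius 3 (constant along its height) (perimeter = 2·6·3.000·sin(180°/6) = 18.00 mm); the cube at (15, 12.5) does not reach this height (z outside [4, 13]); Subtracting the remaining from the first: starting from the 7.5×7 cube, the cone at (8, 3.5) partially overlaps it — only the 51.39 mm² overlap (of its 220.86 mm²) is removed, clipping the outline; the r=3 cylinder at (7, 13) misses the remaining region (no effect) — boundary = 7.58 mm. So its perimeter = 7.58 mm. Layer 55 (z = 11): the cube (footprint 7.5×7) is included at this height (perimeter 29.00 mm); the cone at (8, 3.5): at t=0.667 of its height the radius interpolates to r₁+(r₂−r₁)t = 7.000, giving a regular 6-gon of that circumradius (perimeter = 2·6·7.000·sin(180°/6) = 42.00 mm); the cylinder at (7, 13) is absent (z outside [3, 6]); the cube at (15, 12.5) (footprint 17.5×28.5) is included at this height (perimeter 92.00 mm); Subtracting the remaining from the first: starting from the 7.5×7 cube, the cone at (8, 3.5) partially overlaps it — only the 38.43 mm² overlap (of its 127.31 mm²) is removed, clipping the outline; the 17.5×28.5 cube at (15, 12.5) misses the remaining region (no effect) — boundary = 21.12 mm. So its perimeter = 21.12 mm. Layer 55 is larger (21.12 vs 7.58 mm).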